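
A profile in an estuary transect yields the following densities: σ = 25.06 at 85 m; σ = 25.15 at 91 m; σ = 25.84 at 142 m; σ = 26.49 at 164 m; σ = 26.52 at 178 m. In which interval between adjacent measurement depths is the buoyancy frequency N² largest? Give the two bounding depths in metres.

Compute the density gradient over each adjacent pair:
  85–91 m: Δρ/Δz = 0.09/6 = 0.015 kg m⁻⁴
  91–142 m: Δρ/Δz = 0.69/51 = 0.014 kg m⁻⁴
  142–164 m: Δρ/Δz = 0.65/22 = 0.030 kg m⁻⁴
  164–178 m: Δρ/Δz = 0.03/14 = 2.1 × 10⁻³ kg m⁻⁴
The largest gradient is in the 142–164 m interval — the pycnocline.

142–164 m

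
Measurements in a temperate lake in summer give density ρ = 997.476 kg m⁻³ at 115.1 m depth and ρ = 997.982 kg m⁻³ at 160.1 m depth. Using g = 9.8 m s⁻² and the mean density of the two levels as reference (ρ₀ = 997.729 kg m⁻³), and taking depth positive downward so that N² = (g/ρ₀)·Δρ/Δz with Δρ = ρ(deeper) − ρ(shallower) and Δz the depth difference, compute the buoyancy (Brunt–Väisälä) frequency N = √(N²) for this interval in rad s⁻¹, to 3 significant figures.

Δρ = 997.982 − 997.476 = 0.506 kg m⁻³ over Δz = 160.1 − 115.1 = 45 m.
N² = (9.8/997.729) × (0.506/45) = 1.1045 × 10⁻⁴ s⁻².
N = √(1.1045 × 10⁻⁴) = 0.010510 rad s⁻¹ ≈ 0.0105 rad s⁻¹.
N² > 0, so the interval is statically stable.

0.0105 rad s⁻¹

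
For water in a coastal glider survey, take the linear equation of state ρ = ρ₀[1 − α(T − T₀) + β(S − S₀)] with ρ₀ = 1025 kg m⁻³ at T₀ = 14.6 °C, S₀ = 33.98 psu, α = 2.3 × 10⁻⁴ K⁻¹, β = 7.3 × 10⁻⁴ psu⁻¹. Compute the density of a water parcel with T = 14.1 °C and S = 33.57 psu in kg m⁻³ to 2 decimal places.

T − T₀ = -0.5 K, S − S₀ = -0.41 psu.
Bracket = 1 − α·(-0.5) + β·(-0.41) = 1 + (-1.843 × 10⁻⁴) = 0.9998157.
ρ = 1025 × 0.9998157 = 1024.81 kg m⁻³.

1024.81 kg m⁻³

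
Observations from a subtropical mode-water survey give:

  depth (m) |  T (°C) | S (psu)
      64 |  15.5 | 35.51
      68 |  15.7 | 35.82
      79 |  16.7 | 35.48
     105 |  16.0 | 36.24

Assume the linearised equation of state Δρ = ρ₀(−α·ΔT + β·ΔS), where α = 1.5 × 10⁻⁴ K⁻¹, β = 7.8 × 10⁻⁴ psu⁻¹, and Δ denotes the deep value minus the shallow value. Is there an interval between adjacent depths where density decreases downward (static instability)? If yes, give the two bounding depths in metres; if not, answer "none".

68–79 m

Evaluate Δρ/ρ₀ = −αΔT + βΔS across each adjacent pair:
  64–68 m: −αΔT+βΔS = −(1.5 × 10⁻⁴)(+0.2)+(7.8 × 10⁻⁴)(+0.31) = 2.1 × 10⁻⁴ → stable
  68–79 m: −αΔT+βΔS = −(1.5 × 10⁻⁴)(+1.0)+(7.8 × 10⁻⁴)(-0.34) = -4.2 × 10⁻⁴ → UNSTABLE
  79–105 m: −αΔT+βΔS = −(1.5 × 10⁻⁴)(-0.7)+(7.8 × 10⁻⁴)(+0.76) = 7.0 × 10⁻⁴ → stable
The 68–79 m interval has Δρ < 0: lighter water underlies denser water.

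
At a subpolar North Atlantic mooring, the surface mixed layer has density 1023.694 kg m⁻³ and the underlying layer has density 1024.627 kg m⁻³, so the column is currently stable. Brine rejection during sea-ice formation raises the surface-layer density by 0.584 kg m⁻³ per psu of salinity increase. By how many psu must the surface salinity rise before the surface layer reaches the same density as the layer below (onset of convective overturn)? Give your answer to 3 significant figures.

Density deficit of the surface layer: 1024.627 − 1023.694 = 0.933 kg m⁻³.
Required change = 0.933 / 0.584 = 1.60 psu.

1.60 psu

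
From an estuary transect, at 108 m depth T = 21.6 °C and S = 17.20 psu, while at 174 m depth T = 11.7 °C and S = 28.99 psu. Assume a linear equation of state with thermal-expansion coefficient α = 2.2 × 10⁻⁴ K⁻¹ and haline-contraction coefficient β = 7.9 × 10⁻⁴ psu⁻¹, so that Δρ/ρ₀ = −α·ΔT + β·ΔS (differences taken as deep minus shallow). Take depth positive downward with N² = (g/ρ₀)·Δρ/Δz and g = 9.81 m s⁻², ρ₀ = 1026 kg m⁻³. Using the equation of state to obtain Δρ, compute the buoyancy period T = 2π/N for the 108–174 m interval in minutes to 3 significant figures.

ΔT = -9.9 K, ΔS = +11.79 psu (deep − shallow).
Δρ/ρ₀ = −αΔT + βΔS = 2.178 × 10⁻³ + 9.3141 × 10⁻³ = 0.0114921, so Δρ ≈ 11.79 kg m⁻³.
N² = (g/ρ₀)·Δρ/Δz = g·(Δρ/ρ₀)/Δz = 9.81 × 0.0114921 / 66 = 1.7081 × 10⁻³ s⁻².
N = √(1.7081 × 10⁻³) = 0.041329 rad s⁻¹ → T = 2π/N = 152.03 s = 2.5338 min ≈ 2.53 min.

2.53 min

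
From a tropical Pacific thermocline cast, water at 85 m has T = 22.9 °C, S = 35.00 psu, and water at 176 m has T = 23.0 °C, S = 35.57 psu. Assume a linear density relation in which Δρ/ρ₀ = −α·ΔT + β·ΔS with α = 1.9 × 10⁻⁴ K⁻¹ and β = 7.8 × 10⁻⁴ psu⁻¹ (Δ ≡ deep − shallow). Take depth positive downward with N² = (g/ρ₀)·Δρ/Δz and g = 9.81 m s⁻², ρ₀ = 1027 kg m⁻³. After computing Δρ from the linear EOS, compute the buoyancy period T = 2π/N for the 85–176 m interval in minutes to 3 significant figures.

ΔT = +0.1 K, ΔS = +0.57 psu (deep − shallow).
Δρ/ρ₀ = −αΔT + βΔS = -1.90 × 10⁻⁵ + 4.446 × 10⁻⁴ = 4.256 × 10⁻⁴, so Δρ ≈ 0.4371 kg m⁻³.
N² = (g/ρ₀)·Δρ/Δz = g·(Δρ/ρ₀)/Δz = 9.81 × 4.256 × 10⁻⁴ / 91 = 4.5881 × 10⁻⁵ s⁻².
N = √(4.5881 × 10⁻⁵) = 6.7736 × 10⁻³ rad s⁻¹ → T = 2π/N = 927.60 s = 15.460 min ≈ 15.5 min.

15.5 min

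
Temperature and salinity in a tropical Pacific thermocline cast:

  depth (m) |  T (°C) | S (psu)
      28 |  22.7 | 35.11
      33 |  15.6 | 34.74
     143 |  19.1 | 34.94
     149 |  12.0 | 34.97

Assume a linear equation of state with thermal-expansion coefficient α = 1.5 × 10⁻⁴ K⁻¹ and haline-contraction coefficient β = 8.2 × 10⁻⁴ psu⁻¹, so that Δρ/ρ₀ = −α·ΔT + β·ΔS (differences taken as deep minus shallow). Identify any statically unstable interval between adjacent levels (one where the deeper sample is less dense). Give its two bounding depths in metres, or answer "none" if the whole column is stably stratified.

33–143 m

Evaluate Δρ/ρ₀ = −αΔT + βΔS across each adjacent pair:
  28–33 m: −αΔT+βΔS = −(1.5 × 10⁻⁴)(-7.1)+(8.2 × 10⁻⁴)(-0.37) = 7.6 × 10⁻⁴ → stable
  33–143 m: −αΔT+βΔS = −(1.5 × 10⁻⁴)(+3.5)+(8.2 × 10⁻⁴)(+0.20) = -3.6 × 10⁻⁴ → UNSTABLE
  143–149 m: −αΔT+βΔS = −(1.5 × 10⁻⁴)(-7.1)+(8.2 × 10⁻⁴)(+0.03) = 1.1 × 10⁻³ → stable
The 33–143 m interval has Δρ < 0: lighter water underlies denser water.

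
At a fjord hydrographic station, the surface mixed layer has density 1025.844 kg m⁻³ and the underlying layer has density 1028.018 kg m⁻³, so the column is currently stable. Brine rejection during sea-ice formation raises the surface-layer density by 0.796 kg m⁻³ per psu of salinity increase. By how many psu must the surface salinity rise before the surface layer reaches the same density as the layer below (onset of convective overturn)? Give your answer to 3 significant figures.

2.73 psu

Density deficit of the surface layer: 1028.018 − 1025.844 = 2.174 kg m⁻³.
Required change = 2.174 / 0.796 = 2.73 psu.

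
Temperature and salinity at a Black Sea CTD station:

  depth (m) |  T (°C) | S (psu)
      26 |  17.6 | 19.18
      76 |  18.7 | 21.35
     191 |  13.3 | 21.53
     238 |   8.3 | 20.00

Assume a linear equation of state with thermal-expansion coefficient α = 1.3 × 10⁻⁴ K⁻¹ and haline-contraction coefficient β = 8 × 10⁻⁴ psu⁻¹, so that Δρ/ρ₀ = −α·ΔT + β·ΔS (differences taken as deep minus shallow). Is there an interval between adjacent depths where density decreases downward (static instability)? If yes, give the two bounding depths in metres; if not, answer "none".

191–238 m

Evaluate Δρ/ρ₀ = −αΔT + βΔS across each adjacent pair:
  26–76 m: −αΔT+βΔS = −(1.3 × 10⁻⁴)(+1.1)+(8 × 10⁻⁴)(+2.17) = 1.6 × 10⁻³ → stable
  76–191 m: −αΔT+βΔS = −(1.3 × 10⁻⁴)(-5.4)+(8 × 10⁻⁴)(+0.18) = 8.5 × 10⁻⁴ → stable
  191–238 m: −αΔT+βΔS = −(1.3 × 10⁻⁴)(-5.0)+(8 × 10⁻⁴)(-1.53) = -5.7 × 10⁻⁴ → UNSTABLE
The 191–238 m interval has Δρ < 0: lighter water underlies denser water.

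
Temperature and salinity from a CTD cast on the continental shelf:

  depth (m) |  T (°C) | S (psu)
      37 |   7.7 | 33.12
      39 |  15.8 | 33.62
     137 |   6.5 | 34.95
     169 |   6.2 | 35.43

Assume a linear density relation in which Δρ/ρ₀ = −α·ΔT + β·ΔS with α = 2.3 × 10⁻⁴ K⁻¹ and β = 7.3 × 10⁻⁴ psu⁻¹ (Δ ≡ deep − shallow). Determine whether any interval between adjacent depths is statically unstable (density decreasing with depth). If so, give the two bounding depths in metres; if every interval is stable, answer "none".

Evaluate Δρ/ρ₀ = −αΔT + βΔS across each adjacent pair:
  37–39 m: −αΔT+βΔS = −(2.3 × 10⁻⁴)(+8.1)+(7.3 × 10⁻⁴)(+0.50) = -1.5 × 10⁻³ → UNSTABLE
  39–137 m: −αΔT+βΔS = −(2.3 × 10⁻⁴)(-9.3)+(7.3 × 10⁻⁴)(+1.33) = 3.1 × 10⁻³ → stable
  137–169 m: −αΔT+βΔS = −(2.3 × 10⁻⁴)(-0.3)+(7.3 × 10⁻⁴)(+0.48) = 4.2 × 10⁻⁴ → stable
The 37–39 m interval has Δρ < 0: lighter water underlies denser water.

37–39 m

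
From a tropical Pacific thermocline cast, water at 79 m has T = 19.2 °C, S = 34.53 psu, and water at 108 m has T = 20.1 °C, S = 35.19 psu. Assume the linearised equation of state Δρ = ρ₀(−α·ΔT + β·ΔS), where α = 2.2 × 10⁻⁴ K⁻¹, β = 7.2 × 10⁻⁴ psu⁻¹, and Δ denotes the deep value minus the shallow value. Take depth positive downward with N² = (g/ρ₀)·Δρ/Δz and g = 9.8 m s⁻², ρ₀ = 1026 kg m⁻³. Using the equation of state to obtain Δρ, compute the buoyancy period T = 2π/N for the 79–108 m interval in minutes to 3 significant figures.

ΔT = +0.9 K, ΔS = +0.66 psu (deep − shallow).
Δρ/ρ₀ = −αΔT + βΔS = -1.98 × 10⁻⁴ + 4.752 × 10⁻⁴ = 2.772 × 10⁻⁴, so Δρ ≈ 0.2844 kg m⁻³.
N² = (g/ρ₀)·Δρ/Δz = g·(Δρ/ρ₀)/Δz = 9.8 × 2.772 × 10⁻⁴ / 29 = 9.3674 × 10⁻⁵ s⁻².
N = √(9.3674 × 10⁻⁵) = 9.6785 × 10⁻³ rad s⁻¹ → T = 2π/N = 649.19 s = 10.820 min ≈ 10.8 min.

10.8 min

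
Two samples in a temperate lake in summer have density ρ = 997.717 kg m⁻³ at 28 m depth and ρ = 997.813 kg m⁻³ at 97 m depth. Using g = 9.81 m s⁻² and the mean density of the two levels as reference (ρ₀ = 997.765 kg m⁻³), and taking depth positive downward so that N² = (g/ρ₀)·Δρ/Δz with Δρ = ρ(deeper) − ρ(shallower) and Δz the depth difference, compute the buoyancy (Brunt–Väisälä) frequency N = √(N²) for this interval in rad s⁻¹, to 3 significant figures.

Δρ = 997.813 − 997.717 = 0.096 kg m⁻³ over Δz = 97 − 28 = 69 m.
N² = (9.81/997.765) × (0.096/69) = 1.3679 × 10⁻⁵ s⁻².
N = √(1.3679 × 10⁻⁵) = 3.6985 × 10⁻³ rad s⁻¹ ≈ 3.70 × 10⁻³ rad s⁻¹.
A positive N² confirms static stability across the interval.

3.70 × 10⁻³ rad s⁻¹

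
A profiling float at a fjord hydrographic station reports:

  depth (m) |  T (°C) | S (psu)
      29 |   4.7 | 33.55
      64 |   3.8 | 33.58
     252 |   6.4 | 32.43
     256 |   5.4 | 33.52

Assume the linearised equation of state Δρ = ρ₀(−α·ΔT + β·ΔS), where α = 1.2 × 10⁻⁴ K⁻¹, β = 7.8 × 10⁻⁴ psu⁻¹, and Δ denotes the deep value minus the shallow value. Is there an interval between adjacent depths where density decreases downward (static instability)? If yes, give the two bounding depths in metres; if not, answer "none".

64–252 m

Evaluate Δρ/ρ₀ = −αΔT + βΔS across each adjacent pair:
  29–64 m: −αΔT+βΔS = −(1.2 × 10⁻⁴)(-0.9)+(7.8 × 10⁻⁴)(+0.03) = 1.3 × 10⁻⁴ → stable
  64–252 m: −αΔT+βΔS = −(1.2 × 10⁻⁴)(+2.6)+(7.8 × 10⁻⁴)(-1.15) = -1.2 × 10⁻³ → UNSTABLE
  252–256 m: −αΔT+βΔS = −(1.2 × 10⁻⁴)(-1.0)+(7.8 × 10⁻⁴)(+1.09) = 9.7 × 10⁻⁴ → stable
The 64–252 m interval has Δρ < 0: lighter water underlies denser water.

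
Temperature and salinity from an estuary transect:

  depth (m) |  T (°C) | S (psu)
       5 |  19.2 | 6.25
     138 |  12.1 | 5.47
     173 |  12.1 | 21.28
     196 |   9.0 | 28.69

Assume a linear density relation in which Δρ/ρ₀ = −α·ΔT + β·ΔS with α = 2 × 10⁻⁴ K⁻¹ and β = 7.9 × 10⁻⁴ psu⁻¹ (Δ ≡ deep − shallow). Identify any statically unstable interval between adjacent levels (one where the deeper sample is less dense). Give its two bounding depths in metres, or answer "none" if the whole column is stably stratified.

none

Evaluate Δρ/ρ₀ = −αΔT + βΔS across each adjacent pair:
  5–138 m: −αΔT+βΔS = −(2 × 10⁻⁴)(-7.1)+(7.9 × 10⁻⁴)(-0.78) = 8.0 × 10⁻⁴ → stable
  138–173 m: −αΔT+βΔS = −(2 × 10⁻⁴)(+0.0)+(7.9 × 10⁻⁴)(+15.81) = 0.012 → stable
  173–196 m: −αΔT+βΔS = −(2 × 10⁻⁴)(-3.1)+(7.9 × 10⁻⁴)(+7.41) = 6.5 × 10⁻³ → stable
Every interval has Δρ > 0: the column is stably stratified throughout.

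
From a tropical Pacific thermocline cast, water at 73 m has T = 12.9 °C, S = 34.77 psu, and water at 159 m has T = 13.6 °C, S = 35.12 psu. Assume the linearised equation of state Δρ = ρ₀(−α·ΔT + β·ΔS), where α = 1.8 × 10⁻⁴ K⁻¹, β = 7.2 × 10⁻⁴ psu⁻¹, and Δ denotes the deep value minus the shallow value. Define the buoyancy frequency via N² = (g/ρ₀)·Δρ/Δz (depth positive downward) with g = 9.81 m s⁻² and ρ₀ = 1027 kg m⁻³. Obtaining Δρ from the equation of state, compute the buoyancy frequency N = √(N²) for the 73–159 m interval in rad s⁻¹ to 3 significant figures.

ΔT = +0.7 K, ΔS = +0.35 psu (deep − shallow).
Δρ/ρ₀ = −αΔT + βΔS = -1.26 × 10⁻⁴ + 2.52 × 10⁻⁴ = 1.26 × 10⁻⁴, so Δρ ≈ 0.1294 kg m⁻³.
N² = (g/ρ₀)·Δρ/Δz = g·(Δρ/ρ₀)/Δz = 9.81 × 1.26 × 10⁻⁴ / 86 = 1.4373 × 10⁻⁵ s⁻².
N = √(1.4373 × 10⁻⁵) = 3.7912 × 10⁻³ rad s⁻¹ ≈ 3.79 × 10⁻³ rad s⁻¹.

3.79 × 10⁻³ rad s⁻¹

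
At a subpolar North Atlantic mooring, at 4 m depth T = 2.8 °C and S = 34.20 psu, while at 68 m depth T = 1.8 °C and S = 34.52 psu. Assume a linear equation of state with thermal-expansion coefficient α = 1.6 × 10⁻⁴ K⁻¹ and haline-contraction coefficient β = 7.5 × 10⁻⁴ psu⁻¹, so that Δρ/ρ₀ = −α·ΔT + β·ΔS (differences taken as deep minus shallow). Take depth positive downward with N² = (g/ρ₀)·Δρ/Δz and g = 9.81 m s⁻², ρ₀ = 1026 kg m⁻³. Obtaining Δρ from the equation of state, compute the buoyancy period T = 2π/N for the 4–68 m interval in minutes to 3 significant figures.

ΔT = -1.0 K, ΔS = +0.32 psu (deep − shallow).
Δρ/ρ₀ = −αΔT + βΔS = 1.60 × 10⁻⁴ + 2.40 × 10⁻⁴ = 4.00 × 10⁻⁴, so Δρ ≈ 0.4104 kg m⁻³.
N² = (g/ρ₀)·Δρ/Δz = g·(Δρ/ρ₀)/Δz = 9.81 × 4.00 × 10⁻⁴ / 64 = 6.1313 × 10⁻⁵ s⁻².
N = √(6.1313 × 10⁻⁵) = 7.8303 × 10⁻³ rad s⁻¹ → T = 2π/N = 802.42 s = 13.374 min ≈ 13.4 min.

13.4 min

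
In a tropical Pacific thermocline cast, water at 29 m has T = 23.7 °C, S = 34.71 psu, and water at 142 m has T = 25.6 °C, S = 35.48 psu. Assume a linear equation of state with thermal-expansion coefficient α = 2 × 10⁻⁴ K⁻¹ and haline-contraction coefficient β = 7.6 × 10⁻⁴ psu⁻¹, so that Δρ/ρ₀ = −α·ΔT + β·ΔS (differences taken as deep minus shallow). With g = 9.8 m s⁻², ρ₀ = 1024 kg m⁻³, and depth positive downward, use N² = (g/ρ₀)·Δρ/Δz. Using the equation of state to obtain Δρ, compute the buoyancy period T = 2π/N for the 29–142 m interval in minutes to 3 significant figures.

24.8 min

ΔT = +1.9 K, ΔS = +0.77 psu (deep − shallow).
Δρ/ρ₀ = −αΔT + βΔS = -3.80 × 10⁻⁴ + 5.852 × 10⁻⁴ = 2.052 × 10⁻⁴, so Δρ ≈ 0.2101 kg m⁻³.
N² = (g/ρ₀)·Δρ/Δz = g·(Δρ/ρ₀)/Δz = 9.8 × 2.052 × 10⁻⁴ / 113 = 1.7796 × 10⁻⁵ s⁻².
N = √(1.7796 × 10⁻⁵) = 4.2185 × 10⁻³ rad s⁻¹ → T = 2π/N = 1.4894 × 10³ s = 24.823 min ≈ 24.8 min.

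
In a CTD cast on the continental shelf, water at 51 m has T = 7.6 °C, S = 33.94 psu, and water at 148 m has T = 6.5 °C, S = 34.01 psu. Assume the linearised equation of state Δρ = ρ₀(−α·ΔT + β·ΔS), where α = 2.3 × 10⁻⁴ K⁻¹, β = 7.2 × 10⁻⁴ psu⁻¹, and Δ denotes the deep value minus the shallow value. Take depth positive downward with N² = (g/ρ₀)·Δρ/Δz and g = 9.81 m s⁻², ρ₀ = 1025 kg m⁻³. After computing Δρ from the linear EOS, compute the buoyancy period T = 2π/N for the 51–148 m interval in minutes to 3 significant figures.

ΔT = -1.1 K, ΔS = +0.07 psu (deep − shallow).
Δρ/ρ₀ = −αΔT + βΔS = 2.53 × 10⁻⁴ + 5.04 × 10⁻⁵ = 3.034 × 10⁻⁴, so Δρ ≈ 0.3110 kg m⁻³.
N² = (g/ρ₀)·Δρ/Δz = g·(Δρ/ρ₀)/Δz = 9.81 × 3.034 × 10⁻⁴ / 97 = 3.0684 × 10⁻⁵ s⁻².
N = √(3.0684 × 10⁻⁵) = 5.5393 × 10⁻³ rad s⁻¹ → T = 2π/N = 1.1343 × 10³ s = 18.905 min ≈ 18.9 min.

18.9 min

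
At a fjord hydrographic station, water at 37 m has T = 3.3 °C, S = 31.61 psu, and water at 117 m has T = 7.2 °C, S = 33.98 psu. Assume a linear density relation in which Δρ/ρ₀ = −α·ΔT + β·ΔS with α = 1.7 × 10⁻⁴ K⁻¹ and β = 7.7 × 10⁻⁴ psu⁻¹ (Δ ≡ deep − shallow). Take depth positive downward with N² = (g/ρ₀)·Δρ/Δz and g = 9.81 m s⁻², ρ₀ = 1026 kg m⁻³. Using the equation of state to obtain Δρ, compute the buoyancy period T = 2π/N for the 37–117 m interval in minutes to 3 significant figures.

8.77 min

ΔT = +3.9 K, ΔS = +2.37 psu (deep − shallow).
Δρ/ρ₀ = −αΔT + βΔS = -6.63 × 10⁻⁴ + 1.8249 × 10⁻³ = 1.1619 × 10⁻³, so Δρ ≈ 1.192 kg m⁻³.
N² = (g/ρ₀)·Δρ/Δz = g·(Δρ/ρ₀)/Δz = 9.81 × 1.1619 × 10⁻³ / 80 = 1.4248 × 10⁻⁴ s⁻².
N = √(1.4248 × 10⁻⁴) = 0.011936 rad s⁻¹ → T = 2π/N = 526.41 s = 8.7735 min ≈ 8.77 min.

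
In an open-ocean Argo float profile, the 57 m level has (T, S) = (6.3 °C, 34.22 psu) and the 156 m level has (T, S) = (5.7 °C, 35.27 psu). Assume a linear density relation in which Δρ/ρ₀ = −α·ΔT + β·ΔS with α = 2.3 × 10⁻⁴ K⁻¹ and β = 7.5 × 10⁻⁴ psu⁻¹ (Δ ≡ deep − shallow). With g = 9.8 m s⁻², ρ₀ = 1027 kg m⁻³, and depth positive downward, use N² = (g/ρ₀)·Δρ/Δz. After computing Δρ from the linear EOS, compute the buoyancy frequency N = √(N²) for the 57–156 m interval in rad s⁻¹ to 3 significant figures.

ΔT = -0.6 K, ΔS = +1.05 psu (deep − shallow).
Δρ/ρ₀ = −αΔT + βΔS = 1.38 × 10⁻⁴ + 7.875 × 10⁻⁴ = 9.255 × 10⁻⁴, so Δρ ≈ 0.9505 kg m⁻³.
N² = (g/ρ₀)·Δρ/Δz = g·(Δρ/ρ₀)/Δz = 9.8 × 9.255 × 10⁻⁴ / 99 = 9.1615 × 10⁻⁵ s⁻².
N = √(9.1615 × 10⁻⁵) = 9.5716 × 10⁻³ rad s⁻¹ ≈ 9.57 × 10⁻³ rad s⁻¹.

9.57 × 10⁻³ rad s⁻¹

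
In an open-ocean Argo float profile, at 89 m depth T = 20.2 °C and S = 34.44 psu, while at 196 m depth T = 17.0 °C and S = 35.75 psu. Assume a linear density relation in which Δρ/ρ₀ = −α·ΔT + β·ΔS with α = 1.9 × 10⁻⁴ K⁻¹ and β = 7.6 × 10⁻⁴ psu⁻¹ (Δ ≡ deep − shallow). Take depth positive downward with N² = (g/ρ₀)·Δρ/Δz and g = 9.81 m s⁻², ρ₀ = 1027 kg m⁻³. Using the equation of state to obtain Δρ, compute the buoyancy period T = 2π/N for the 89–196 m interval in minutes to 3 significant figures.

8.64 min

ΔT = -3.2 K, ΔS = +1.31 psu (deep − shallow).
Δρ/ρ₀ = −αΔT + βΔS = 6.08 × 10⁻⁴ + 9.956 × 10⁻⁴ = 1.6036 × 10⁻³, so Δρ ≈ 1.647 kg m⁻³.
N² = (g/ρ₀)·Δρ/Δz = g·(Δρ/ρ₀)/Δz = 9.81 × 1.6036 × 10⁻³ / 107 = 1.4702 × 10⁻⁴ s⁻².
N = √(1.4702 × 10⁻⁴) = 0.012125 rad s⁻¹ → T = 2π/N = 518.20 s = 8.6367 min ≈ 8.64 min.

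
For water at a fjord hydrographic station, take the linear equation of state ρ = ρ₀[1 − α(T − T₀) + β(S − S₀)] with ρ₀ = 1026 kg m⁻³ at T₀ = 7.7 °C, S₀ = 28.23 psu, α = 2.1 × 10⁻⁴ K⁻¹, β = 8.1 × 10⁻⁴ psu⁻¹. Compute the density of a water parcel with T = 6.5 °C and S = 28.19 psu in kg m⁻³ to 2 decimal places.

T − T₀ = -1.2 K, S − S₀ = -0.04 psu.
Bracket = 1 − α·(-1.2) + β·(-0.04) = 1 + (2.196 × 10⁻⁴) = 1.0002196.
ρ = 1026 × 1.0002196 = 1026.23 kg m⁻³.

1026.23 kg m⁻³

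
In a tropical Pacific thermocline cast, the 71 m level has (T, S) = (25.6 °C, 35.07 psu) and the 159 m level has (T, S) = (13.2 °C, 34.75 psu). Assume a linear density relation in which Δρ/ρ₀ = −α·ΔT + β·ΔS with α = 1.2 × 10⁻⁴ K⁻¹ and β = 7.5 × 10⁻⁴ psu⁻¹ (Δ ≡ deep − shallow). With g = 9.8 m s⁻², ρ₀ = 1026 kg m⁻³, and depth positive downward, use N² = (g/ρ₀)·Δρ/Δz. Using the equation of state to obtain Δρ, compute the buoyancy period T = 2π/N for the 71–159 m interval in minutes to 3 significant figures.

8.88 min

ΔT = -12.4 K, ΔS = -0.32 psu (deep − shallow).
Δρ/ρ₀ = −αΔT + βΔS = 1.488 × 10⁻³ − 2.40 × 10⁻⁴ = 1.248 × 10⁻³, so Δρ ≈ 1.280 kg m⁻³.
N² = (g/ρ₀)·Δρ/Δz = g·(Δρ/ρ₀)/Δz = 9.8 × 1.248 × 10⁻³ / 88 = 1.3898 × 10⁻⁴ s⁻².
N = √(1.3898 × 10⁻⁴) = 0.011789 rad s⁻¹ → T = 2π/N = 532.97 s = 8.8828 min ≈ 8.88 min.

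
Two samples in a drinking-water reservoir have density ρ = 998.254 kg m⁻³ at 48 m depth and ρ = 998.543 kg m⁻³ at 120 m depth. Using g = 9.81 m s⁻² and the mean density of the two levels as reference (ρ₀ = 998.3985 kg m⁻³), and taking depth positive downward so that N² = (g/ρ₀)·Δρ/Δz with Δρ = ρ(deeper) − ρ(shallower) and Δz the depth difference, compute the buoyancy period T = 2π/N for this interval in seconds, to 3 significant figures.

1.00 × 10³ s

Δρ = 998.543 − 998.254 = 0.289 kg m⁻³ over Δz = 120 − 48 = 72 m.
N² = (9.81/998.3985) × (0.289/72) = 3.9439 × 10⁻⁵ s⁻².
N = √(3.9439 × 10⁻⁵) = 6.2800 × 10⁻³ rad s⁻¹, so T = 2π/N = 1.0005 × 10³ s ≈ 1.00 × 10³ s.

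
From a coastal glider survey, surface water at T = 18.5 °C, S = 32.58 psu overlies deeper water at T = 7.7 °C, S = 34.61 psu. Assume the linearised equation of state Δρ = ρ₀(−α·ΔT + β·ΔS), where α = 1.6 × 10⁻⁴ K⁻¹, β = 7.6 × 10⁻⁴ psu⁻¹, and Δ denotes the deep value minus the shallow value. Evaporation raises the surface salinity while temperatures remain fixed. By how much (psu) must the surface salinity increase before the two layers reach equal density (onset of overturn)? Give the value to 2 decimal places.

Neutral buoyancy requires −α(T_deep − T_surf) + β(S_deep − S_surf′) = 0.
S_surf′ = S_deep − (α/β)·ΔT = 34.61 − (1.6 × 10⁻⁴/7.6 × 10⁻⁴)·(-10.8) = 36.8837 psu.
Increase required: 36.8837 − 32.58 = 4.3037 psu.

4.30 psu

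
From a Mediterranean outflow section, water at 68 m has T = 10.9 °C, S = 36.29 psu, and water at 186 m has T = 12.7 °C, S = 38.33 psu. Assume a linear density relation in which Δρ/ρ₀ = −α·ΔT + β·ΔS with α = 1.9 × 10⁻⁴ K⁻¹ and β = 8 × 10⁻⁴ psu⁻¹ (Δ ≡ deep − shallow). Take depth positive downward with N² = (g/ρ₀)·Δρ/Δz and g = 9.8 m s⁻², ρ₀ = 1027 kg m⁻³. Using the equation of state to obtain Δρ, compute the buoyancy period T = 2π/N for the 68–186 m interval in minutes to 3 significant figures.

ΔT = +1.8 K, ΔS = +2.04 psu (deep − shallow).
Δρ/ρ₀ = −αΔT + βΔS = -3.42 × 10⁻⁴ + 1.632 × 10⁻³ = 1.29 × 10⁻³, so Δρ ≈ 1.325 kg m⁻³.
N² = (g/ρ₀)·Δρ/Δz = g·(Δρ/ρ₀)/Δz = 9.8 × 1.29 × 10⁻³ / 118 = 1.0714 × 10⁻⁴ s⁻².
N = √(1.0714 × 10⁻⁴) = 0.010351 rad s⁻¹ → T = 2π/N = 607.01 s = 10.117 min ≈ 10.1 min.

10.1 min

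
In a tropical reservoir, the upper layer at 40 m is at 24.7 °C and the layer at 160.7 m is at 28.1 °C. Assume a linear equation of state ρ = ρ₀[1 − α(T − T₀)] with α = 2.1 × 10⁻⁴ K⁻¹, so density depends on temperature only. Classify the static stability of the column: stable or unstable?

ΔT = 28.1 − 24.7 = +3.4 K, so Δρ/ρ₀ = −αΔT = -7.14 × 10⁻⁴.
Δρ/ρ₀ < 0, so Δρ < 0: deeper water is lighter → statically unstable; the column would overturn.

unstable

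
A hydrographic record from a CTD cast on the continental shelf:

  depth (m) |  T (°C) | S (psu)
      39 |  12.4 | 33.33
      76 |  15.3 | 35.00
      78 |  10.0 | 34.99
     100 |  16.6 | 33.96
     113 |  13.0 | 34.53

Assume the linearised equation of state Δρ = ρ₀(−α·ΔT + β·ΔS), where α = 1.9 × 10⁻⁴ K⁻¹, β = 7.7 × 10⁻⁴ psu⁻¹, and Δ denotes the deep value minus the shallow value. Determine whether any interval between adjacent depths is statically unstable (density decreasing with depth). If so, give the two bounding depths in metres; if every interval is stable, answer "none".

Evaluate Δρ/ρ₀ = −αΔT + βΔS across each adjacent pair:
  39–76 m: −αΔT+βΔS = −(1.9 × 10⁻⁴)(+2.9)+(7.7 × 10⁻⁴)(+1.67) = 7.3 × 10⁻⁴ → stable
  76–78 m: −αΔT+βΔS = −(1.9 × 10⁻⁴)(-5.3)+(7.7 × 10⁻⁴)(-0.01) = 1.0 × 10⁻³ → stable
  78–100 m: −αΔT+βΔS = −(1.9 × 10⁻⁴)(+6.6)+(7.7 × 10⁻⁴)(-1.03) = -2.0 × 10⁻³ → UNSTABLE
  100–113 m: −αΔT+βΔS = −(1.9 × 10⁻⁴)(-3.6)+(7.7 × 10⁻⁴)(+0.57) = 1.1 × 10⁻³ → stable
The 78–100 m interval has Δρ < 0: lighter water underlies denser water.

78–100 m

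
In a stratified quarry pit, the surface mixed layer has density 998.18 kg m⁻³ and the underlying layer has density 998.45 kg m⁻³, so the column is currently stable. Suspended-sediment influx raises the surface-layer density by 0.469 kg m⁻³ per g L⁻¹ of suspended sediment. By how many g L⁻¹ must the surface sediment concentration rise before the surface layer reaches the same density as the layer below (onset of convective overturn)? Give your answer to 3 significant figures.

0.576 g L⁻¹

Density deficit of the surface layer: 998.45 − 998.18 = 0.27 kg m⁻³.
Required change = 0.27 / 0.469 = 0.576 g L⁻¹.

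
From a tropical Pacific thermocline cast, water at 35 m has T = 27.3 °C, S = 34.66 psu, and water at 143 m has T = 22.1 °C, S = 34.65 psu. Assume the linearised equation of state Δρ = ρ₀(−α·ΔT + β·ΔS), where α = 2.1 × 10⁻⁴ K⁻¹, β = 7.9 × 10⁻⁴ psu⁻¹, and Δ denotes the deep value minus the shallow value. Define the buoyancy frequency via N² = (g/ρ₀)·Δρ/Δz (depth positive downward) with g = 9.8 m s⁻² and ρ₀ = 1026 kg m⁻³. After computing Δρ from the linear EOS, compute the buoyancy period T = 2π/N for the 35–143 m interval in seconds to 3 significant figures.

ΔT = -5.2 K, ΔS = -0.01 psu (deep − shallow).
Δρ/ρ₀ = −αΔT + βΔS = 1.092 × 10⁻³ − 7.90 × 10⁻⁶ = 1.0841 × 10⁻³, so Δρ ≈ 1.112 kg m⁻³.
N² = (g/ρ₀)·Δρ/Δz = g·(Δρ/ρ₀)/Δz = 9.8 × 1.0841 × 10⁻³ / 108 = 9.8372 × 10⁻⁵ s⁻².
N = √(9.8372 × 10⁻⁵) = 9.9183 × 10⁻³ rad s⁻¹ → T = 2π/N = 633.49 s ≈ 633 s.

633 s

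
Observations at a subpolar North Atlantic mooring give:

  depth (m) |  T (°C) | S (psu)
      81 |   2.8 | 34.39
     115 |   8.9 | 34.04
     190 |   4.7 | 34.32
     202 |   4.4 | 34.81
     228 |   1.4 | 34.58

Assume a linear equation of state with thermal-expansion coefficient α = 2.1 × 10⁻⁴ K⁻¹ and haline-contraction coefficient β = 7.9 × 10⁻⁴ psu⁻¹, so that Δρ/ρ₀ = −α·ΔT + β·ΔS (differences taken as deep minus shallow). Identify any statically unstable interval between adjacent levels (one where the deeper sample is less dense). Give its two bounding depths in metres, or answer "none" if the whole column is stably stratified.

81–115 m

Evaluate Δρ/ρ₀ = −αΔT + βΔS across each adjacent pair:
  81–115 m: −αΔT+βΔS = −(2.1 × 10⁻⁴)(+6.1)+(7.9 × 10⁻⁴)(-0.35) = -1.6 × 10⁻³ → UNSTABLE
  115–190 m: −αΔT+βΔS = −(2.1 × 10⁻⁴)(-4.2)+(7.9 × 10⁻⁴)(+0.28) = 1.1 × 10⁻³ → stable
  190–202 m: −αΔT+βΔS = −(2.1 × 10⁻⁴)(-0.3)+(7.9 × 10⁻⁴)(+0.49) = 4.5 × 10⁻⁴ → stable
  202–228 m: −αΔT+βΔS = −(2.1 × 10⁻⁴)(-3.0)+(7.9 × 10⁻⁴)(-0.23) = 4.5 × 10⁻⁴ → stable
The 81–115 m interval has Δρ < 0: lighter water underlies denser water.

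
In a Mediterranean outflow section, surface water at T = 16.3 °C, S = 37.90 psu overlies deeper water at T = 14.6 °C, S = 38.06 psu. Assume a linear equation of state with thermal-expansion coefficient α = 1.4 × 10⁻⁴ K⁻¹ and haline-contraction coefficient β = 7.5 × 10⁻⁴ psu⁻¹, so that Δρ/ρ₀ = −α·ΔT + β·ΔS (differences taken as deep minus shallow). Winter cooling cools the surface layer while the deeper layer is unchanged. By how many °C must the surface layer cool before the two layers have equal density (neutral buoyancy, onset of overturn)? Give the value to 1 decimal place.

2.6 °C

Neutral buoyancy requires Δρ = 0, i.e. −α(T_deep − T_surf′) + β(S_deep − S_surf) = 0.
T_surf′ = T_deep − (β/α)·ΔS = 14.6 − (7.5 × 10⁻⁴/1.4 × 10⁻⁴)·(+0.16) = 13.743 °C.
Cooling required: 16.3 − (13.743) = 2.557 °C.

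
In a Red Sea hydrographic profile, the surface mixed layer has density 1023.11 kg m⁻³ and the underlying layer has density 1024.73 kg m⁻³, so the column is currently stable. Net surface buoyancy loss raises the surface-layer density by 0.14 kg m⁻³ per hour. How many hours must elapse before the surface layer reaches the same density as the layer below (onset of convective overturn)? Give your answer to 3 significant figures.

11.6 hours

Density deficit of the surface layer: 1024.73 − 1023.11 = 1.62 kg m⁻³.
Required change = 1.62 / 0.14 = 11.6 hours.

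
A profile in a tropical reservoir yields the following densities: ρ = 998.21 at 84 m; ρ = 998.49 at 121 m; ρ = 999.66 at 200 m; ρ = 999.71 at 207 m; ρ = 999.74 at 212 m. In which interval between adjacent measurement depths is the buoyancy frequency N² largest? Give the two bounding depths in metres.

Compute the density gradient over each adjacent pair:
  84–121 m: Δρ/Δz = 0.28/37 = 7.6 × 10⁻³ kg m⁻⁴
  121–200 m: Δρ/Δz = 1.17/79 = 0.015 kg m⁻⁴
  200–207 m: Δρ/Δz = 0.05/7 = 7.1 × 10⁻³ kg m⁻⁴
  207–212 m: Δρ/Δz = 0.03/5 = 6.0 × 10⁻³ kg m⁻⁴
The largest gradient is in the 121–200 m interval — the pycnocline.

121–200 m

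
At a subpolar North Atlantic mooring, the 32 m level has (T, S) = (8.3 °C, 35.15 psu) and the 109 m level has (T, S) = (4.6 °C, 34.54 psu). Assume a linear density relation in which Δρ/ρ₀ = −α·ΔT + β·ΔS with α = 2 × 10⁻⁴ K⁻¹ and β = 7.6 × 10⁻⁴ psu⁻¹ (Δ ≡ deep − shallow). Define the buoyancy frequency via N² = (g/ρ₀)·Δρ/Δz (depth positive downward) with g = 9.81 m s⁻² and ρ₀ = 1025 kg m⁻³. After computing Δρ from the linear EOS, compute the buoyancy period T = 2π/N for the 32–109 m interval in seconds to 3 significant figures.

ΔT = -3.7 K, ΔS = -0.61 psu (deep − shallow).
Δρ/ρ₀ = −αΔT + βΔS = 7.40 × 10⁻⁴ − 4.636 × 10⁻⁴ = 2.764 × 10⁻⁴, so Δρ ≈ 0.2833 kg m⁻³.
N² = (g/ρ₀)·Δρ/Δz = g·(Δρ/ρ₀)/Δz = 9.81 × 2.764 × 10⁻⁴ / 77 = 3.5214 × 10⁻⁵ s⁻².
N = √(3.5214 × 10⁻⁵) = 5.9341 × 10⁻³ rad s⁻¹ → T = 2π/N = 1.0588 × 10³ s ≈ 1.06 × 10³ s.

1.06 × 10³ s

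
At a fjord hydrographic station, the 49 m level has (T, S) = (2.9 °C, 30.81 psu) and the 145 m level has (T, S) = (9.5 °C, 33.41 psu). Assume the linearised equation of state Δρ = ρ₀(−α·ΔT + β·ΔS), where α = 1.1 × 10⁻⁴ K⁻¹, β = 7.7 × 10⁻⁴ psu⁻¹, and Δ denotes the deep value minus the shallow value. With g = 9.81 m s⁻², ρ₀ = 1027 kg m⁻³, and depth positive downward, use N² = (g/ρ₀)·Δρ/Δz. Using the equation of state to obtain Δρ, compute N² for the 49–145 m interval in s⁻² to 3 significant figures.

ΔT = +6.6 K, ΔS = +2.60 psu (deep − shallow).
Δρ/ρ₀ = −αΔT + βΔS = -7.26 × 10⁻⁴ + 2.002 × 10⁻³ = 1.276 × 10⁻³, so Δρ ≈ 1.310 kg m⁻³.
N² = (g/ρ₀)·Δρ/Δz = g·(Δρ/ρ₀)/Δz = 9.81 × 1.276 × 10⁻³ / 96 = 1.3039 × 10⁻⁴ s⁻² ≈ 1.30 × 10⁻⁴ s⁻².

1.30 × 10⁻⁴ s⁻²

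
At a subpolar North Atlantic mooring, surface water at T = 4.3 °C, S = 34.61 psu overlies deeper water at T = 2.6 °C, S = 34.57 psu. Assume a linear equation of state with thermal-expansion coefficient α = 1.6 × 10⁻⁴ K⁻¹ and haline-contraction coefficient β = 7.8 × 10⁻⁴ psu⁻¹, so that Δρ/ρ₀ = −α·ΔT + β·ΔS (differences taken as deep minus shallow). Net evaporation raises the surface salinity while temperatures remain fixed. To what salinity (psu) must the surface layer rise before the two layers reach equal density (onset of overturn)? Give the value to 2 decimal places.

Neutral buoyancy requires −α(T_deep − T_surf) + β(S_deep − S_surf′) = 0.
S_surf′ = S_deep − (α/β)·ΔT = 34.57 − (1.6 × 10⁻⁴/7.8 × 10⁻⁴)·(-1.7) = 34.9187 psu.
Increase required: 34.9187 − 34.61 = 0.3087 psu.

34.92 psu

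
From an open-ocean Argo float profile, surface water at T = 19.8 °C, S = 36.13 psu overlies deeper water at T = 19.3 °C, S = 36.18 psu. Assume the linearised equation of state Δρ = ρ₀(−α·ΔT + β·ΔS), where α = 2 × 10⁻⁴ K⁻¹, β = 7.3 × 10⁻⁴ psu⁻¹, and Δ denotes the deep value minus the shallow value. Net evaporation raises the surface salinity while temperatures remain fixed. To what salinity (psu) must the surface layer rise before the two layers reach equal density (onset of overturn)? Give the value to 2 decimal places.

36.32 psu

Neutral buoyancy requires −α(T_deep − T_surf) + β(S_deep − S_surf′) = 0.
S_surf′ = S_deep − (α/β)·ΔT = 36.18 − (2 × 10⁻⁴/7.3 × 10⁻⁴)·(-0.5) = 36.3170 psu.
Increase required: 36.3170 − 36.13 = 0.1870 psu.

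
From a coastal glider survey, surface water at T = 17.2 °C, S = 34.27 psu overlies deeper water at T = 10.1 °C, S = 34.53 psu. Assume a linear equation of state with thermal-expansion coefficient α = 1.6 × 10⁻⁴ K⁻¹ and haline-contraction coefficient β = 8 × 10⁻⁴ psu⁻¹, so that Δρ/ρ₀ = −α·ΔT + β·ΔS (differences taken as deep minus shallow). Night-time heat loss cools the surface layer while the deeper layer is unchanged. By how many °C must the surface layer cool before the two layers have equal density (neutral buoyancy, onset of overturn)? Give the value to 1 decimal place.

Neutral buoyancy requires Δρ = 0, i.e. −α(T_deep − T_surf′) + β(S_deep − S_surf) = 0.
T_surf′ = T_deep − (β/α)·ΔS = 10.1 − (8 × 10⁻⁴/1.6 × 10⁻⁴)·(+0.26) = 8.800 °C.
Cooling required: 17.2 − (8.800) = 8.400 °C.

8.4 °C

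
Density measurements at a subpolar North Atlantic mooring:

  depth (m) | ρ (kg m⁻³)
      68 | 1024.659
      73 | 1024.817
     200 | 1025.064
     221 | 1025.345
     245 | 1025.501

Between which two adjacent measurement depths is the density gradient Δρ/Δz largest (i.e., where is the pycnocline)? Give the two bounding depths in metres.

Compute the density gradient over each adjacent pair:
  68–73 m: Δρ/Δz = 0.158/5 = 0.032 kg m⁻⁴
  73–200 m: Δρ/Δz = 0.247/127 = 1.9 × 10⁻³ kg m⁻⁴
  200–221 m: Δρ/Δz = 0.281/21 = 0.013 kg m⁻⁴
  221–245 m: Δρ/Δz = 0.156/24 = 6.5 × 10⁻³ kg m⁻⁴
The largest gradient is in the 68–73 m interval — the pycnocline.

68–73 m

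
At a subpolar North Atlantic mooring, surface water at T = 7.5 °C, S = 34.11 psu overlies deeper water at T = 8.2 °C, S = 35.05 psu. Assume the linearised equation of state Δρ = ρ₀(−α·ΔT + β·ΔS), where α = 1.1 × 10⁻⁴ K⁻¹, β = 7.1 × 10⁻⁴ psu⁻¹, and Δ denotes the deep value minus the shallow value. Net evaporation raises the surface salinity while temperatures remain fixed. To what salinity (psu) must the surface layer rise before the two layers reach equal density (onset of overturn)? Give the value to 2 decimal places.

Neutral buoyancy requires −α(T_deep − T_surf) + β(S_deep − S_surf′) = 0.
S_surf′ = S_deep − (α/β)·ΔT = 35.05 − (1.1 × 10⁻⁴/7.1 × 10⁻⁴)·(+0.7) = 34.9415 psu.
Increase required: 34.9415 − 34.11 = 0.8315 psu.

34.94 psu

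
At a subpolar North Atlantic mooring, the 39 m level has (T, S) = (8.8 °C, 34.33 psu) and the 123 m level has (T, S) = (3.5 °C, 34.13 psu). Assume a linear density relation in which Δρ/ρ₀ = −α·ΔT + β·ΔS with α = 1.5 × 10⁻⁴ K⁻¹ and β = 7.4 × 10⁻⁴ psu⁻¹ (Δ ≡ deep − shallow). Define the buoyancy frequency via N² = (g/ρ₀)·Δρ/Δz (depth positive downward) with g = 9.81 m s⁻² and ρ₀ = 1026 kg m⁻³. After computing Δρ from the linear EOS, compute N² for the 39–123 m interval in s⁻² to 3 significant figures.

7.56 × 10⁻⁵ s⁻²

ΔT = -5.3 K, ΔS = -0.20 psu (deep − shallow).
Δρ/ρ₀ = −αΔT + βΔS = 7.95 × 10⁻⁴ − 1.48 × 10⁻⁴ = 6.47 × 10⁻⁴, so Δρ ≈ 0.6638 kg m⁻³.
N² = (g/ρ₀)·Δρ/Δz = g·(Δρ/ρ₀)/Δz = 9.81 × 6.47 × 10⁻⁴ / 84 = 7.5560 × 10⁻⁵ s⁻² ≈ 7.56 × 10⁻⁵ s⁻².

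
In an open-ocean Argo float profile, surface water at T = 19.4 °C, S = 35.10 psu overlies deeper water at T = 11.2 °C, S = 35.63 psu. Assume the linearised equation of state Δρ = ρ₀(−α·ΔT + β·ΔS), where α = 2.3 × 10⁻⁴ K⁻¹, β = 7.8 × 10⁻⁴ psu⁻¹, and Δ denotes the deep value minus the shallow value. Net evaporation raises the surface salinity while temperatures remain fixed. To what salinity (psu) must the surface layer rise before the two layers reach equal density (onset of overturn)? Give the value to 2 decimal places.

Neutral buoyancy requires −α(T_deep − T_surf) + β(S_deep − S_surf′) = 0.
S_surf′ = S_deep − (α/β)·ΔT = 35.63 − (2.3 × 10⁻⁴/7.8 × 10⁻⁴)·(-8.2) = 38.0479 psu.
Increase required: 38.0479 − 35.10 = 2.9479 psu.

38.05 psu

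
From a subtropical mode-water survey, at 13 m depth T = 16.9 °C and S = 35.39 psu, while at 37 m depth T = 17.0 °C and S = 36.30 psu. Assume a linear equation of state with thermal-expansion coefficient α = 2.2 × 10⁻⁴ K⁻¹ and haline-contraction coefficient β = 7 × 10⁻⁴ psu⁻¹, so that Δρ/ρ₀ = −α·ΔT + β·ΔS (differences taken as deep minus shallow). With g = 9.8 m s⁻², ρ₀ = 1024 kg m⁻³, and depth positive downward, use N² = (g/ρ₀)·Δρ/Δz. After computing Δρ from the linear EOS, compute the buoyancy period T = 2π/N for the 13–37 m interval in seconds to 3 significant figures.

ΔT = +0.1 K, ΔS = +0.91 psu (deep − shallow).
Δρ/ρ₀ = −αΔT + βΔS = -2.20 × 10⁻⁵ + 6.37 × 10⁻⁴ = 6.15 × 10⁻⁴, so Δρ ≈ 0.6298 kg m⁻³.
N² = (g/ρ₀)·Δρ/Δz = g·(Δρ/ρ₀)/Δz = 9.8 × 6.15 × 10⁻⁴ / 24 = 2.5112 × 10⁻⁴ s⁻².
N = √(2.5112 × 10⁻⁴) = 0.015847 rad s⁻¹ → T = 2π/N = 396.49 s ≈ 396 s.

396 s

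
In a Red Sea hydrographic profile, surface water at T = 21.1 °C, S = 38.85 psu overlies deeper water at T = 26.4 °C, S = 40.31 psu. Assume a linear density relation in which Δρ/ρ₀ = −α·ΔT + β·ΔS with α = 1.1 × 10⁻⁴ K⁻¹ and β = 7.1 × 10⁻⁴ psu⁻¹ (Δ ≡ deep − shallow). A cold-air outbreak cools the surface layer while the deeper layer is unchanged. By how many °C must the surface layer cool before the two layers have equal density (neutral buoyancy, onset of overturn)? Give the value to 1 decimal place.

Neutral buoyancy requires Δρ = 0, i.e. −α(T_deep − T_surf′) + β(S_deep − S_surf) = 0.
T_surf′ = T_deep − (β/α)·ΔS = 26.4 − (7.1 × 10⁻⁴/1.1 × 10⁻⁴)·(+1.46) = 16.976 °C.
Cooling required: 21.1 − (16.976) = 4.124 °C.

4.1 °C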